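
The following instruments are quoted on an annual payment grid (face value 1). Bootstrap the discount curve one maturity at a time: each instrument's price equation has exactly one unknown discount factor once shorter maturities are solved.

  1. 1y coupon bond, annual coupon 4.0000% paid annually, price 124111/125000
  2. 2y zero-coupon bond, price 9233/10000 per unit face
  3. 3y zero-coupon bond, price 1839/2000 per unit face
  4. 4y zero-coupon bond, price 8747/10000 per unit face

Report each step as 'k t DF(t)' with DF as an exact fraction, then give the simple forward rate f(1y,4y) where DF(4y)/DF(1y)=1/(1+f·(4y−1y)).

1 1 9547/10000
2 2 9233/10000
3 3 1839/2000
4 4 8747/10000
f(1y,4y) = ((9547/10000)/(8747/10000) − 1)/(3) = 800/26241 ≈ 3.0487%

step 1 [1y] bond c/1=1/25: DF=(124111/125000 − 1/25·(0))/(1+1/25) = 9547/10000 ≈ 0.954700
step 2 [2y] zero: DF = P = 9233/10000 ≈ 0.923300
step 3 [3y] zero: DF = P = 1839/2000 ≈ 0.919500
step 4 [4y] zero: DF = P = 8747/10000 ≈ 0.874700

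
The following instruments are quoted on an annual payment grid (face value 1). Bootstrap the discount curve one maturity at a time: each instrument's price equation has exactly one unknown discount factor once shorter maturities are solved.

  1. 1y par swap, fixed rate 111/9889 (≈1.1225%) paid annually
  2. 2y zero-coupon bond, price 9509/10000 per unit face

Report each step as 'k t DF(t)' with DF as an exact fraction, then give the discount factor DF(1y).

1 1 9889/10000
2 2 9509/10000
DF(1y) = 9889/10000 ≈ 0.988900

step 1 [1y] swap r/1=111/9889: DF=(1 − 111/9889·(0))/(1+111/9889) = 9889/10000 ≈ 0.988900
step 2 [2y] zero: DF = P = 9509/10000 ≈ 0.950900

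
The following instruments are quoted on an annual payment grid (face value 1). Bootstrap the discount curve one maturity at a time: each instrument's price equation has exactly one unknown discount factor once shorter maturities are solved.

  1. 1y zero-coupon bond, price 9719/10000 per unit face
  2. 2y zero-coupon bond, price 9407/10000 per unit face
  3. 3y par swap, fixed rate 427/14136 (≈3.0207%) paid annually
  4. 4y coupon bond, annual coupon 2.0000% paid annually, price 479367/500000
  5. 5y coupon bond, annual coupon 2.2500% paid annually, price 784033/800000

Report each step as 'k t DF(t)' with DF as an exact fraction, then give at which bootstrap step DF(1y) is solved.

step 1 [1y] zero: DF = P = 9719/10000 ≈ 0.971900
step 2 [2y] zero: DF = P = 9407/10000 ≈ 0.940700
step 3 [3y] swap r/1=427/14136: DF=(1 − 427/14136·(0.971900+0.940700))/(1+427/14136) = 4573/5000 ≈ 0.914600
step 4 [4y] bond c/1=1/50: DF=(479367/500000 − 1/50·(0.971900+0.940700+0.914600))/(1+1/50) = 1769/2000 ≈ 0.884500
step 5 [5y] bond c/1=9/400: DF=(784033/800000 − 9/400·(0.971900+0.940700+0.914600+0.884500))/(1+9/400) = 548/625 ≈ 0.876800

1 1 9719/10000
2 2 9407/10000
3 3 4573/5000
4 4 1769/2000
5 5 548/625
DF(1y) is solved at step 1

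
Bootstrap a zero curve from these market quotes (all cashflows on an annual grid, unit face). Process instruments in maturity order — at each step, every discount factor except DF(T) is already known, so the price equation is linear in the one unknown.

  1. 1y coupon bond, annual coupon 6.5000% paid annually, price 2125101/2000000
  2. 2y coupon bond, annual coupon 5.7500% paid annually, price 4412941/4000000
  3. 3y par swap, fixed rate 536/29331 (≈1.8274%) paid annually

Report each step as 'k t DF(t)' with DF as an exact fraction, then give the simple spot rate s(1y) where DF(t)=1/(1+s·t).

step 1 [1y] bond c/1=13/200: DF=(2125101/2000000 − 13/200·(0))/(1+13/200) = 9977/10000 ≈ 0.997700
step 2 [2y] bond c/1=23/400: DF=(4412941/4000000 − 23/400·(0.997700))/(1+23/400) = 989/1000 ≈ 0.989000
step 3 [3y] swap r/1=536/29331: DF=(1 − 536/29331·(0.997700+0.989000))/(1+536/29331) = 1183/1250 ≈ 0.946400

1 1 9977/10000
2 2 989/1000
3 3 1183/1250
s(1y) = (1/(9977/10000) − 1)/(1) = 23/9977 ≈ 0.2305%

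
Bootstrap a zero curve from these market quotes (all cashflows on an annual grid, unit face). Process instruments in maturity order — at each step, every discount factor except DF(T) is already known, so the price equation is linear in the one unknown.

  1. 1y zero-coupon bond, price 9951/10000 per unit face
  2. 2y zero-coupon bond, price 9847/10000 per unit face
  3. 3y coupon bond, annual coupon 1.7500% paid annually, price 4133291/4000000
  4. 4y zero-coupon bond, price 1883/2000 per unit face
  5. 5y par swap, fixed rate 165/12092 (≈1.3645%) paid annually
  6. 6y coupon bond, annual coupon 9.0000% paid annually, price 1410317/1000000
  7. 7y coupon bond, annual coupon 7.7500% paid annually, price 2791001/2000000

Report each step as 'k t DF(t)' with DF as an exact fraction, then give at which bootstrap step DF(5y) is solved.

1 1 9951/10000
2 2 9847/10000
3 3 1963/2000
4 4 1883/2000
5 5 467/500
6 6 1789/2000
7 7 8829/10000
DF(5y) is solved at step 5

step 1 [1y] zero: DF = P = 9951/10000 ≈ 0.995100
step 2 [2y] zero: DF = P = 9847/10000 ≈ 0.984700
step 3 [3y] bond c/1=7/400: DF=(4133291/4000000 − 7/400·(0.995100+0.984700))/(1+7/400) = 1963/2000 ≈ 0.981500
step 4 [4y] zero: DF = P = 1883/2000 ≈ 0.941500
step 5 [5y] swap r/1=165/12092: DF=(1 − 165/12092·(0.995100+0.984700+0.981500+0.941500))/(1+165/12092) = 467/500 ≈ 0.934000
step 6 [6y] bond c/1=9/100: DF=(1410317/1000000 − 9/100·(0.995100+0.984700+0.981500+0.941500+0.934000))/(1+9/100) = 1789/2000 ≈ 0.894500
step 7 [7y] bond c/1=31/400: DF=(2791001/2000000 − 31/400·(0.995100+0.984700+0.981500+0.941500+0.934000+0.894500))/(1+31/400) = 8829/10000 ≈ 0.882900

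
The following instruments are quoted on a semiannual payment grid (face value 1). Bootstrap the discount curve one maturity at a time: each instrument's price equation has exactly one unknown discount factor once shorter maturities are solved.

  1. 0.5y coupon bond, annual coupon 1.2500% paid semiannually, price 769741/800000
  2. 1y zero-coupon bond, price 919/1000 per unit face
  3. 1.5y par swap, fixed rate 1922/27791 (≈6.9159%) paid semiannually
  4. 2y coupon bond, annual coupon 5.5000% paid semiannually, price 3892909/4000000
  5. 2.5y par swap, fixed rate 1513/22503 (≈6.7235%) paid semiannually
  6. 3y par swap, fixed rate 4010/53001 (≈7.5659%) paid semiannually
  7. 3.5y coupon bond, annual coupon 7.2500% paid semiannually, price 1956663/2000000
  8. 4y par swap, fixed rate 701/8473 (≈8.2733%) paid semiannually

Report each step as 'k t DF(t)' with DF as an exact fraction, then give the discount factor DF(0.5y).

1 1/2 4781/5000
2 1 919/1000
3 3/2 9039/10000
4 2 1091/1250
5 5/2 8487/10000
6 3 1599/2000
7 7/2 7587/10000
8 4 1799/2500
DF(0.5y) = 4781/5000 ≈ 0.956200

step 1 [0.5y] bond c/2=1/160: DF=(769741/800000 − 1/160·(0))/(1+1/160) = 4781/5000 ≈ 0.956200
step 2 [1y] zero: DF = P = 919/1000 ≈ 0.919000
step 3 [1.5y] swap r/2=961/27791: DF=(1 − 961/27791·(0.956200+0.919000))/(1+961/27791) = 9039/10000 ≈ 0.903900
step 4 [2y] bond c/2=11/400: DF=(3892909/4000000 − 11/400·(0.956200+0.919000+0.903900))/(1+11/400) = 1091/1250 ≈ 0.872800
step 5 [2.5y] swap r/2=1513/45006: DF=(1 − 1513/45006·(0.956200+0.919000+0.903900+0.872800))/(1+1513/45006) = 8487/10000 ≈ 0.848700
step 6 [3y] swap r/2=2005/53001: DF=(1 − 2005/53001·(0.956200+0.919000+0.903900+0.872800+0.848700))/(1+2005/53001) = 1599/2000 ≈ 0.799500
step 7 [3.5y] bond c/2=29/800: DF=(1956663/2000000 − 29/800·(0.956200+0.919000+0.903900+0.872800+0.848700+0.799500))/(1+29/800) = 7587/10000 ≈ 0.758700
step 8 [4y] swap r/2=701/16946: DF=(1 − 701/16946·(0.956200+0.919000+0.903900+0.872800+0.848700+0.799500+0.758700))/(1+701/16946) = 1799/2500 ≈ 0.719600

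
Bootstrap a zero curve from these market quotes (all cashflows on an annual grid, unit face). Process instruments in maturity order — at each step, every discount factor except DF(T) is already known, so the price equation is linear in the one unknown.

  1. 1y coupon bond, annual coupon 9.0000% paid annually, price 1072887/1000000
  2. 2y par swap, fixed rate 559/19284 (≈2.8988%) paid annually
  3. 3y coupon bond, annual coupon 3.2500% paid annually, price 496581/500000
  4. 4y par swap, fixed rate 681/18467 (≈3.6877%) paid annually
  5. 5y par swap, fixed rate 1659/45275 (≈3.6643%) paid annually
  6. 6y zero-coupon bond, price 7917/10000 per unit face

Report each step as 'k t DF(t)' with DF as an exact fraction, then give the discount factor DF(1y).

1 1 9843/10000
2 2 9441/10000
3 3 2253/2500
4 4 4319/5000
5 5 8341/10000
6 6 7917/10000
DF(1y) = 9843/10000 ≈ 0.984300

step 1 [1y] bond c/1=9/100: DF=(1072887/1000000 − 9/100·(0))/(1+9/100) = 9843/10000 ≈ 0.984300
step 2 [2y] swap r/1=559/19284: DF=(1 − 559/19284·(0.984300))/(1+559/19284) = 9441/10000 ≈ 0.944100
step 3 [3y] bond c/1=13/400: DF=(496581/500000 − 13/400·(0.984300+0.944100))/(1+13/400) = 2253/2500 ≈ 0.901200
step 4 [4y] swap r/1=681/18467: DF=(1 − 681/18467·(0.984300+0.944100+0.901200))/(1+681/18467) = 4319/5000 ≈ 0.863800
step 5 [5y] swap r/1=1659/45275: DF=(1 − 1659/45275·(0.984300+0.944100+0.901200+0.863800))/(1+1659/45275) = 8341/10000 ≈ 0.834100
step 6 [6y] zero: DF = P = 7917/10000 ≈ 0.791700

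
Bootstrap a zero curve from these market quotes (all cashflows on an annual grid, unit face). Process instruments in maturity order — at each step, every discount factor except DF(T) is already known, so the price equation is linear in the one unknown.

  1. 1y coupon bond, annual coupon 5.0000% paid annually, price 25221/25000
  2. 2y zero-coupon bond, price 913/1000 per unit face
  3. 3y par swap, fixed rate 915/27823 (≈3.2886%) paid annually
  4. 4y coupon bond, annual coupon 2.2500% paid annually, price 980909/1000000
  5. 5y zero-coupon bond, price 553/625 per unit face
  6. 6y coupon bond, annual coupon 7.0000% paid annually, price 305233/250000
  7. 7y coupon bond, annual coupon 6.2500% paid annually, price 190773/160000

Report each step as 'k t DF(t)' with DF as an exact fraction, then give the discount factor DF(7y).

1 1 1201/1250
2 2 913/1000
3 3 1817/2000
4 4 8981/10000
5 5 553/625
6 6 1053/1250
7 7 8041/10000
DF(7y) = 8041/10000 ≈ 0.804100

step 1 [1y] bond c/1=1/20: DF=(25221/25000 − 1/20·(0))/(1+1/20) = 1201/1250 ≈ 0.960800
step 2 [2y] zero: DF = P = 913/1000 ≈ 0.913000
step 3 [3y] swap r/1=915/27823: DF=(1 − 915/27823·(0.960800+0.913000))/(1+915/27823) = 1817/2000 ≈ 0.908500
step 4 [4y] bond c/1=9/400: DF=(980909/1000000 − 9/400·(0.960800+0.913000+0.908500))/(1+9/400) = 8981/10000 ≈ 0.898100
step 5 [5y] zero: DF = P = 553/625 ≈ 0.884800
step 6 [6y] bond c/1=7/100: DF=(305233/250000 − 7/100·(0.960800+0.913000+0.908500+0.898100+0.884800))/(1+7/100) = 1053/1250 ≈ 0.842400
step 7 [7y] bond c/1=1/16: DF=(190773/160000 − 1/16·(0.960800+0.913000+0.908500+0.898100+0.884800+0.842400))/(1+1/16) = 8041/10000 ≈ 0.804100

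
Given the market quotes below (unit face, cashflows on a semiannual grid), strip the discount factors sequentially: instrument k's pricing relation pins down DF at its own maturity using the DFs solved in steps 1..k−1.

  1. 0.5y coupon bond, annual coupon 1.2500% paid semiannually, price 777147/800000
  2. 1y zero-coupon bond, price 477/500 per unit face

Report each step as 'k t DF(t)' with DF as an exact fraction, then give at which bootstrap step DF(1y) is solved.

step 1 [0.5y] bond c/2=1/160: DF=(777147/800000 − 1/160·(0))/(1+1/160) = 4827/5000 ≈ 0.965400
step 2 [1y] zero: DF = P = 477/500 ≈ 0.954000

1 1/2 4827/5000
2 1 477/500
DF(1y) is solved at step 2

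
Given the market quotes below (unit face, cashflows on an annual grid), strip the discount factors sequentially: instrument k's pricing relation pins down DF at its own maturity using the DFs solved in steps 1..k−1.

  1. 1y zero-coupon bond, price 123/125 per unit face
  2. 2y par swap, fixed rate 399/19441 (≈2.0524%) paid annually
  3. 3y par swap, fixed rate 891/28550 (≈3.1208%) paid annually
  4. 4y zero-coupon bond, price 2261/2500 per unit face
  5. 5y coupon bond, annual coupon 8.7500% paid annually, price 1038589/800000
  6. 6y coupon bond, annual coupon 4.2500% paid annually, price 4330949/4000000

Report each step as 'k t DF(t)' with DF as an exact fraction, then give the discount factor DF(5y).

1 1 123/125
2 2 9601/10000
3 3 9109/10000
4 4 2261/2500
5 5 8913/10000
6 6 849/1000
DF(5y) = 8913/10000 ≈ 0.891300

step 1 [1y] zero: DF = P = 123/125 ≈ 0.984000
step 2 [2y] swap r/1=399/19441: DF=(1 − 399/19441·(0.984000))/(1+399/19441) = 9601/10000 ≈ 0.960100
step 3 [3y] swap r/1=891/28550: DF=(1 − 891/28550·(0.984000+0.960100))/(1+891/28550) = 9109/10000 ≈ 0.910900
step 4 [4y] zero: DF = P = 2261/2500 ≈ 0.904400
step 5 [5y] bond c/1=7/80: DF=(1038589/800000 − 7/80·(0.984000+0.960100+0.910900+0.904400))/(1+7/80) = 8913/10000 ≈ 0.891300
step 6 [6y] bond c/1=17/400: DF=(4330949/4000000 − 17/400·(0.984000+0.960100+0.910900+0.904400+0.891300))/(1+17/400) = 849/1000 ≈ 0.849000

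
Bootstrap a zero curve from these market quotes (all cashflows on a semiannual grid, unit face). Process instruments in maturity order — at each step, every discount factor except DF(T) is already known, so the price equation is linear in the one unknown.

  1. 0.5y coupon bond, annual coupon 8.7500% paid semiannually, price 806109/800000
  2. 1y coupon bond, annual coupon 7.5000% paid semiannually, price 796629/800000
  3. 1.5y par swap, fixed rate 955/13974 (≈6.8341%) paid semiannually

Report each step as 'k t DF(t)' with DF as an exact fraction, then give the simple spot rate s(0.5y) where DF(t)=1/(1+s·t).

step 1 [0.5y] bond c/2=7/160: DF=(806109/800000 − 7/160·(0))/(1+7/160) = 4827/5000 ≈ 0.965400
step 2 [1y] bond c/2=3/80: DF=(796629/800000 − 3/80·(0.965400))/(1+3/80) = 9249/10000 ≈ 0.924900
step 3 [1.5y] swap r/2=955/27948: DF=(1 − 955/27948·(0.965400+0.924900))/(1+955/27948) = 1809/2000 ≈ 0.904500

1 1/2 4827/5000
2 1 9249/10000
3 3/2 1809/2000
s(0.5y) = (1/(4827/5000) − 1)/(1/2) = 346/4827 ≈ 7.1680%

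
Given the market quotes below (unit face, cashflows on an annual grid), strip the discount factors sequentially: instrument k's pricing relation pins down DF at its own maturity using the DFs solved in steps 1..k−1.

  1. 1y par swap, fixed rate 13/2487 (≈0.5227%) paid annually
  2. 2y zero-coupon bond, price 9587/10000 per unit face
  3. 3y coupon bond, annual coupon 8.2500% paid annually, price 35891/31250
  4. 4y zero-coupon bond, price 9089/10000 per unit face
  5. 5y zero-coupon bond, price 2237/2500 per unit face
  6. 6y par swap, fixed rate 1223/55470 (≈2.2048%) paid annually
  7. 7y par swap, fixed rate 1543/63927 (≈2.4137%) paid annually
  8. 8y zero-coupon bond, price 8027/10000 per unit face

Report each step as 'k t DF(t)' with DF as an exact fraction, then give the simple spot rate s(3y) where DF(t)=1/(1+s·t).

1 1 2487/2500
2 2 9587/10000
3 3 9121/10000
4 4 9089/10000
5 5 2237/2500
6 6 8777/10000
7 7 8457/10000
8 8 8027/10000
s(3y) = (1/(9121/10000) − 1)/(3) = 293/9121 ≈ 3.2124%

step 1 [1y] swap r/1=13/2487: DF=(1 − 13/2487·(0))/(1+13/2487) = 2487/2500 ≈ 0.994800
step 2 [2y] zero: DF = P = 9587/10000 ≈ 0.958700
step 3 [3y] bond c/1=33/400: DF=(35891/31250 − 33/400·(0.994800+0.958700))/(1+33/400) = 9121/10000 ≈ 0.912100
step 4 [4y] zero: DF = P = 9089/10000 ≈ 0.908900
step 5 [5y] zero: DF = P = 2237/2500 ≈ 0.894800
step 6 [6y] swap r/1=1223/55470: DF=(1 − 1223/55470·(0.994800+0.958700+0.912100+0.908900+0.894800))/(1+1223/55470) = 8777/10000 ≈ 0.877700
step 7 [7y] swap r/1=1543/63927: DF=(1 − 1543/63927·(0.994800+0.958700+0.912100+0.908900+0.894800+0.877700))/(1+1543/63927) = 8457/10000 ≈ 0.845700
step 8 [8y] zero: DF = P = 8027/10000 ≈ 0.802700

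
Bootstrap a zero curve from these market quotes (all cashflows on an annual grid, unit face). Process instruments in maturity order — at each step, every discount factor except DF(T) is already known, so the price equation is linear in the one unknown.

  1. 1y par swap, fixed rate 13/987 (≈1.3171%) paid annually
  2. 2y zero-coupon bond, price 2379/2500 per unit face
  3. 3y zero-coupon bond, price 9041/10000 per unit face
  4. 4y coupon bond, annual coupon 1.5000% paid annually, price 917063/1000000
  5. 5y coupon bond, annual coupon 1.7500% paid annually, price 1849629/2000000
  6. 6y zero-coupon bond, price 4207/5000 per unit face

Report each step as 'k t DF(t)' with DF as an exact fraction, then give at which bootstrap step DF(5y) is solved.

1 1 987/1000
2 2 2379/2500
3 3 9041/10000
4 4 1723/2000
5 5 2113/2500
6 6 4207/5000
DF(5y) is solved at step 5

step 1 [1y] swap r/1=13/987: DF=(1 − 13/987·(0))/(1+13/987) = 987/1000 ≈ 0.987000
step 2 [2y] zero: DF = P = 2379/2500 ≈ 0.951600
step 3 [3y] zero: DF = P = 9041/10000 ≈ 0.904100
step 4 [4y] bond c/1=3/200: DF=(917063/1000000 − 3/200·(0.987000+0.951600+0.904100))/(1+3/200) = 1723/2000 ≈ 0.861500
step 5 [5y] bond c/1=7/400: DF=(1849629/2000000 − 7/400·(0.987000+0.951600+0.904100+0.861500))/(1+7/400) = 2113/2500 ≈ 0.845200
step 6 [6y] zero: DF = P = 4207/5000 ≈ 0.841400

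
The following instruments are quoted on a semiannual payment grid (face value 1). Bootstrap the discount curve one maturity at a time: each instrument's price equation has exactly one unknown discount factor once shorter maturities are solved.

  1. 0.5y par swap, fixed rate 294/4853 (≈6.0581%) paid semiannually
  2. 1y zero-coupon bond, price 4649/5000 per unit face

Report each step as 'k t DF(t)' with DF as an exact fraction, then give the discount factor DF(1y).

step 1 [0.5y] swap r/2=147/4853: DF=(1 − 147/4853·(0))/(1+147/4853) = 4853/5000 ≈ 0.970600
step 2 [1y] zero: DF = P = 4649/5000 ≈ 0.929800

1 1/2 4853/5000
2 1 4649/5000
DF(1y) = 4649/5000 ≈ 0.929800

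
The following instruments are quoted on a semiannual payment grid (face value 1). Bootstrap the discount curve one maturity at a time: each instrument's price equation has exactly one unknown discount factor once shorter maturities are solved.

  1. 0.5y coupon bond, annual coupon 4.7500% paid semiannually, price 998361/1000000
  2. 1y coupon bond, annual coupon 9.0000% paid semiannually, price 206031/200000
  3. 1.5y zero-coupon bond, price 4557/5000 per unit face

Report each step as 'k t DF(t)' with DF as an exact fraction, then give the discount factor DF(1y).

step 1 [0.5y] bond c/2=19/800: DF=(998361/1000000 − 19/800·(0))/(1+19/800) = 1219/1250 ≈ 0.975200
step 2 [1y] bond c/2=9/200: DF=(206031/200000 − 9/200·(0.975200))/(1+9/200) = 4719/5000 ≈ 0.943800
step 3 [1.5y] zero: DF = P = 4557/5000 ≈ 0.911400

1 1/2 1219/1250
2 1 4719/5000
3 3/2 4557/5000
DF(1y) = 4719/5000 ≈ 0.943800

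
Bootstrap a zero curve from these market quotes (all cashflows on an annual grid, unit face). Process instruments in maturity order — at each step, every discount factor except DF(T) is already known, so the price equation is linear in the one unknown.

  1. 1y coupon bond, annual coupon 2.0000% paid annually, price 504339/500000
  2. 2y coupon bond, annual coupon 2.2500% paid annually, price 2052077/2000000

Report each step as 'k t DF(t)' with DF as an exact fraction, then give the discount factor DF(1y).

step 1 [1y] bond c/1=1/50: DF=(504339/500000 − 1/50·(0))/(1+1/50) = 9889/10000 ≈ 0.988900
step 2 [2y] bond c/1=9/400: DF=(2052077/2000000 − 9/400·(0.988900))/(1+9/400) = 9817/10000 ≈ 0.981700

1 1 9889/10000
2 2 9817/10000
DF(1y) = 9889/10000 ≈ 0.988900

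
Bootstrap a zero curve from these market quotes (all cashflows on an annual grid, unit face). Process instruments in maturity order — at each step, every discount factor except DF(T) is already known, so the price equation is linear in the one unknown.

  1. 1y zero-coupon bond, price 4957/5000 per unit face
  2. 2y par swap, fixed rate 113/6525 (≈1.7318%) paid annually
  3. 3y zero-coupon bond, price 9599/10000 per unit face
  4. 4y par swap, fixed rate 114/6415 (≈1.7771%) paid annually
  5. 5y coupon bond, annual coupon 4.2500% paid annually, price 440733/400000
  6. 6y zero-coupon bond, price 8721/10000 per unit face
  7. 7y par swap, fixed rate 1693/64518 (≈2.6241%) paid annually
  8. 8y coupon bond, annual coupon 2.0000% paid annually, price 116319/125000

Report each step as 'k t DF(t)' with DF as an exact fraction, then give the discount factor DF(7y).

step 1 [1y] zero: DF = P = 4957/5000 ≈ 0.991400
step 2 [2y] swap r/1=113/6525: DF=(1 − 113/6525·(0.991400))/(1+113/6525) = 9661/10000 ≈ 0.966100
step 3 [3y] zero: DF = P = 9599/10000 ≈ 0.959900
step 4 [4y] swap r/1=114/6415: DF=(1 − 114/6415·(0.991400+0.966100+0.959900))/(1+114/6415) = 2329/2500 ≈ 0.931600
step 5 [5y] bond c/1=17/400: DF=(440733/400000 − 17/400·(0.991400+0.966100+0.959900+0.931600))/(1+17/400) = 9/10 ≈ 0.900000
step 6 [6y] zero: DF = P = 8721/10000 ≈ 0.872100
step 7 [7y] swap r/1=1693/64518: DF=(1 − 1693/64518·(0.991400+0.966100+0.959900+0.931600+0.900000+0.872100))/(1+1693/64518) = 8307/10000 ≈ 0.830700
step 8 [8y] bond c/1=1/50: DF=(116319/125000 − 1/50·(0.991400+0.966100+0.959900+0.931600+0.900000+0.872100+0.830700))/(1+1/50) = 3929/5000 ≈ 0.785800

1 1 4957/5000
2 2 9661/10000
3 3 9599/10000
4 4 2329/2500
5 5 9/10
6 6 8721/10000
7 7 8307/10000
8 8 3929/5000
DF(7y) = 8307/10000 ≈ 0.830700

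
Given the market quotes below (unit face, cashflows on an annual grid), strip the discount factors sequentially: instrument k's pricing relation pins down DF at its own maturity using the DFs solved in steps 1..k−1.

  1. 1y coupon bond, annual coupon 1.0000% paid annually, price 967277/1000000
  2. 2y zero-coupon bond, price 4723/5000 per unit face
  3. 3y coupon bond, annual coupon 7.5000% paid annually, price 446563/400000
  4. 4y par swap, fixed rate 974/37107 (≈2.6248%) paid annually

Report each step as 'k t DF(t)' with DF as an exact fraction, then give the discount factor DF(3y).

step 1 [1y] bond c/1=1/100: DF=(967277/1000000 − 1/100·(0))/(1+1/100) = 9577/10000 ≈ 0.957700
step 2 [2y] zero: DF = P = 4723/5000 ≈ 0.944600
step 3 [3y] bond c/1=3/40: DF=(446563/400000 − 3/40·(0.957700+0.944600))/(1+3/40) = 4529/5000 ≈ 0.905800
step 4 [4y] swap r/1=974/37107: DF=(1 − 974/37107·(0.957700+0.944600+0.905800))/(1+974/37107) = 4513/5000 ≈ 0.902600

1 1 9577/10000
2 2 4723/5000
3 3 4529/5000
4 4 4513/5000
DF(3y) = 4529/5000 ≈ 0.905800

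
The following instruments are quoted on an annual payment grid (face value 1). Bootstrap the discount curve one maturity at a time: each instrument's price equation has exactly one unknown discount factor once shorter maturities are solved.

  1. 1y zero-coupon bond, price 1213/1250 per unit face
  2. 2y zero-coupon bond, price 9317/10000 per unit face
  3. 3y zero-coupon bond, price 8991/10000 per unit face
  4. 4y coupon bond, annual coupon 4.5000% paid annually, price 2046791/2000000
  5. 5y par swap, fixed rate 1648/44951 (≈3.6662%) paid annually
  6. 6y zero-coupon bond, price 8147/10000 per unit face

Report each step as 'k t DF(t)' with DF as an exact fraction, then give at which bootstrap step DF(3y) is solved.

1 1 1213/1250
2 2 9317/10000
3 3 8991/10000
4 4 8587/10000
5 5 522/625
6 6 8147/10000
DF(3y) is solved at step 3

step 1 [1y] zero: DF = P = 1213/1250 ≈ 0.970400
step 2 [2y] zero: DF = P = 9317/10000 ≈ 0.931700
step 3 [3y] zero: DF = P = 8991/10000 ≈ 0.899100
step 4 [4y] bond c/1=9/200: DF=(2046791/2000000 − 9/200·(0.970400+0.931700+0.899100))/(1+9/200) = 8587/10000 ≈ 0.858700
step 5 [5y] swap r/1=1648/44951: DF=(1 − 1648/44951·(0.970400+0.931700+0.899100+0.858700))/(1+1648/44951) = 522/625 ≈ 0.835200
step 6 [6y] zero: DF = P = 8147/10000 ≈ 0.814700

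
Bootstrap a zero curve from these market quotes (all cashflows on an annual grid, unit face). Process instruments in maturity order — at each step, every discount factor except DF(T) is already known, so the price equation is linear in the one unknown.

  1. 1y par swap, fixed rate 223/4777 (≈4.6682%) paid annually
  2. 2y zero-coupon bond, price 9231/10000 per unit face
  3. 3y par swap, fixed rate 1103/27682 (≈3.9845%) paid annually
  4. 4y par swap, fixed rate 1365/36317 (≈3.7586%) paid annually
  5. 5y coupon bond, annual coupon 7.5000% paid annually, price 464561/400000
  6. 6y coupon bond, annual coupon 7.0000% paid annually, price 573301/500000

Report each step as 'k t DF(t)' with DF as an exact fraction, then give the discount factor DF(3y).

step 1 [1y] swap r/1=223/4777: DF=(1 − 223/4777·(0))/(1+223/4777) = 4777/5000 ≈ 0.955400
step 2 [2y] zero: DF = P = 9231/10000 ≈ 0.923100
step 3 [3y] swap r/1=1103/27682: DF=(1 − 1103/27682·(0.955400+0.923100))/(1+1103/27682) = 8897/10000 ≈ 0.889700
step 4 [4y] swap r/1=1365/36317: DF=(1 − 1365/36317·(0.955400+0.923100+0.889700))/(1+1365/36317) = 1727/2000 ≈ 0.863500
step 5 [5y] bond c/1=3/40: DF=(464561/400000 − 3/40·(0.955400+0.923100+0.889700+0.863500))/(1+3/40) = 827/1000 ≈ 0.827000
step 6 [6y] bond c/1=7/100: DF=(573301/500000 − 7/100·(0.955400+0.923100+0.889700+0.863500+0.827000))/(1+7/100) = 7799/10000 ≈ 0.779900

1 1 4777/5000
2 2 9231/10000
3 3 8897/10000
4 4 1727/2000
5 5 827/1000
6 6 7799/10000
DF(3y) = 8897/10000 ≈ 0.889700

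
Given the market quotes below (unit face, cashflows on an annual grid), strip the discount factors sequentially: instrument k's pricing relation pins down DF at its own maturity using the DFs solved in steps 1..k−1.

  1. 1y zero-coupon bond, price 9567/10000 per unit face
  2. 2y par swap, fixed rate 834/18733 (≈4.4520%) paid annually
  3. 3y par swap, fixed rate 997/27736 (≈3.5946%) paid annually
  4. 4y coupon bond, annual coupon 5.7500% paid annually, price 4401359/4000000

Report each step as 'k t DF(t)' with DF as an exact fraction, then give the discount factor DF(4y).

step 1 [1y] zero: DF = P = 9567/10000 ≈ 0.956700
step 2 [2y] swap r/1=834/18733: DF=(1 − 834/18733·(0.956700))/(1+834/18733) = 4583/5000 ≈ 0.916600
step 3 [3y] swap r/1=997/27736: DF=(1 − 997/27736·(0.956700+0.916600))/(1+997/27736) = 9003/10000 ≈ 0.900300
step 4 [4y] bond c/1=23/400: DF=(4401359/4000000 − 23/400·(0.956700+0.916600+0.900300))/(1+23/400) = 8897/10000 ≈ 0.889700

1 1 9567/10000
2 2 4583/5000
3 3 9003/10000
4 4 8897/10000
DF(4y) = 8897/10000 ≈ 0.889700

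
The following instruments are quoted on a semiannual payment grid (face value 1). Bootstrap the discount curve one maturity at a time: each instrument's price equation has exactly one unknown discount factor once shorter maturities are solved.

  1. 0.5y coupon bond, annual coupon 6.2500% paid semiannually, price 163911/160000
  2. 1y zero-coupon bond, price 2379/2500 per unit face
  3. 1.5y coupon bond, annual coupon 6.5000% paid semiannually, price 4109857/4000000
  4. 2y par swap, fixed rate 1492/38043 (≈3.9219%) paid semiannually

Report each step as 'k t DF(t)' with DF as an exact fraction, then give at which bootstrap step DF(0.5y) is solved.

1 1/2 4967/5000
2 1 2379/2500
3 3/2 9339/10000
4 2 4627/5000
DF(0.5y) is solved at step 1

step 1 [0.5y] bond c/2=1/32: DF=(163911/160000 − 1/32·(0))/(1+1/32) = 4967/5000 ≈ 0.993400
step 2 [1y] zero: DF = P = 2379/2500 ≈ 0.951600
step 3 [1.5y] bond c/2=13/400: DF=(4109857/4000000 − 13/400·(0.993400+0.951600))/(1+13/400) = 9339/10000 ≈ 0.933900
step 4 [2y] swap r/2=746/38043: DF=(1 − 746/38043·(0.993400+0.951600+0.933900))/(1+746/38043) = 4627/5000 ≈ 0.925400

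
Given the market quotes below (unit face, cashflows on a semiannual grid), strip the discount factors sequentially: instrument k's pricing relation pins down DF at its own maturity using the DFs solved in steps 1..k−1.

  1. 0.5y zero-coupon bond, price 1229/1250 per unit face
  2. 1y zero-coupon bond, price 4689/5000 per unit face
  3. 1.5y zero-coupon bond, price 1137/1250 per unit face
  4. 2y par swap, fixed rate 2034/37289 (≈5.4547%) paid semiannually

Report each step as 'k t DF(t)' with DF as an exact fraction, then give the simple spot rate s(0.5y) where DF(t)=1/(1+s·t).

1 1/2 1229/1250
2 1 4689/5000
3 3/2 1137/1250
4 2 8983/10000
s(0.5y) = (1/(1229/1250) − 1)/(1/2) = 42/1229 ≈ 3.4174%

step 1 [0.5y] zero: DF = P = 1229/1250 ≈ 0.983200
step 2 [1y] zero: DF = P = 4689/5000 ≈ 0.937800
step 3 [1.5y] zero: DF = P = 1137/1250 ≈ 0.909600
step 4 [2y] swap r/2=1017/37289: DF=(1 − 1017/37289·(0.983200+0.937800+0.909600))/(1+1017/37289) = 8983/10000 ≈ 0.898300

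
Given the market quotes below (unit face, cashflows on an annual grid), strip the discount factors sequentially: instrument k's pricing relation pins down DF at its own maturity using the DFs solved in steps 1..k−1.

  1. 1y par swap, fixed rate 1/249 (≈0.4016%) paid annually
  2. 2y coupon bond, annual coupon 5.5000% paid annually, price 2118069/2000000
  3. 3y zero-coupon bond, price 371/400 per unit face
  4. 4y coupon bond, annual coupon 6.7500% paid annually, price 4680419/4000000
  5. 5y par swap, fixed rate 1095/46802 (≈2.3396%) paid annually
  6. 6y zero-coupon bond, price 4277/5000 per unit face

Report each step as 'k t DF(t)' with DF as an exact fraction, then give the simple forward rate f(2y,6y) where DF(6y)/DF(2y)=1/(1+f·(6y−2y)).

1 1 249/250
2 2 9519/10000
3 3 371/400
4 4 9143/10000
5 5 1781/2000
6 6 4277/5000
f(2y,6y) = ((9519/10000)/(4277/5000) − 1)/(4) = 965/34216 ≈ 2.8203%

step 1 [1y] swap r/1=1/249: DF=(1 − 1/249·(0))/(1+1/249) = 249/250 ≈ 0.996000
step 2 [2y] bond c/1=11/200: DF=(2118069/2000000 − 11/200·(0.996000))/(1+11/200) = 9519/10000 ≈ 0.951900
step 3 [3y] zero: DF = P = 371/400 ≈ 0.927500
step 4 [4y] bond c/1=27/400: DF=(4680419/4000000 − 27/400·(0.996000+0.951900+0.927500))/(1+27/400) = 9143/10000 ≈ 0.914300
step 5 [5y] swap r/1=1095/46802: DF=(1 − 1095/46802·(0.996000+0.951900+0.927500+0.914300))/(1+1095/46802) = 1781/2000 ≈ 0.890500
step 6 [6y] zero: DF = P = 4277/5000 ≈ 0.855400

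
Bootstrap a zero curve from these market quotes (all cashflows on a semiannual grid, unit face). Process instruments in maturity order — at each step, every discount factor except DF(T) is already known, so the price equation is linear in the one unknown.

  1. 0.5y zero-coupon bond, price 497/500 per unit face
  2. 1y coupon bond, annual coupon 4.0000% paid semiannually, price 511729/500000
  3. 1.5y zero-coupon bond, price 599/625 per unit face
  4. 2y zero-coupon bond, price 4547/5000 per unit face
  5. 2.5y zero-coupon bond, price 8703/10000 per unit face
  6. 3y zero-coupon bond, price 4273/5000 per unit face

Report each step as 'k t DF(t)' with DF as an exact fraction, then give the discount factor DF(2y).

1 1/2 497/500
2 1 9839/10000
3 3/2 599/625
4 2 4547/5000
5 5/2 8703/10000
6 3 4273/5000
DF(2y) = 4547/5000 ≈ 0.909400

step 1 [0.5y] zero: DF = P = 497/500 ≈ 0.994000
step 2 [1y] bond c/2=1/50: DF=(511729/500000 − 1/50·(0.994000))/(1+1/50) = 9839/10000 ≈ 0.983900
step 3 [1.5y] zero: DF = P = 599/625 ≈ 0.958400
step 4 [2y] zero: DF = P = 4547/5000 ≈ 0.909400
step 5 [2.5y] zero: DF = P = 8703/10000 ≈ 0.870300
step 6 [3y] zero: DF = P = 4273/5000 ≈ 0.854600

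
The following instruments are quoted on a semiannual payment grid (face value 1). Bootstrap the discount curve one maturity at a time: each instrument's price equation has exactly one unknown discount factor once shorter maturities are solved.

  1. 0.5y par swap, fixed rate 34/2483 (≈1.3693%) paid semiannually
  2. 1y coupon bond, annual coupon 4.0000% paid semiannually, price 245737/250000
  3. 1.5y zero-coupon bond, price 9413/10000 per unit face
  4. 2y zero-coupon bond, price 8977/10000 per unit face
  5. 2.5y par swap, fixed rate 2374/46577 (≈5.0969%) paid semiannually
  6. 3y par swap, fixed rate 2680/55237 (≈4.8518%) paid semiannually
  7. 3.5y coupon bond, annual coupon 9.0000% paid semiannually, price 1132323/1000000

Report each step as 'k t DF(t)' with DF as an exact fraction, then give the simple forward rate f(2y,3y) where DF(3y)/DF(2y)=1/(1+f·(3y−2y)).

step 1 [0.5y] swap r/2=17/2483: DF=(1 − 17/2483·(0))/(1+17/2483) = 2483/2500 ≈ 0.993200
step 2 [1y] bond c/2=1/50: DF=(245737/250000 − 1/50·(0.993200))/(1+1/50) = 4721/5000 ≈ 0.944200
step 3 [1.5y] zero: DF = P = 9413/10000 ≈ 0.941300
step 4 [2y] zero: DF = P = 8977/10000 ≈ 0.897700
step 5 [2.5y] swap r/2=1187/46577: DF=(1 − 1187/46577·(0.993200+0.944200+0.941300+0.897700))/(1+1187/46577) = 8813/10000 ≈ 0.881300
step 6 [3y] swap r/2=1340/55237: DF=(1 − 1340/55237·(0.993200+0.944200+0.941300+0.897700+0.881300))/(1+1340/55237) = 433/500 ≈ 0.866000
step 7 [3.5y] bond c/2=9/200: DF=(1132323/1000000 − 9/200·(0.993200+0.944200+0.941300+0.897700+0.881300+0.866000))/(1+9/200) = 8457/10000 ≈ 0.845700

1 1/2 2483/2500
2 1 4721/5000
3 3/2 9413/10000
4 2 8977/10000
5 5/2 8813/10000
6 3 433/500
7 7/2 8457/10000
f(2y,3y) = ((8977/10000)/(433/500) − 1)/(1) = 317/8660 ≈ 3.6605%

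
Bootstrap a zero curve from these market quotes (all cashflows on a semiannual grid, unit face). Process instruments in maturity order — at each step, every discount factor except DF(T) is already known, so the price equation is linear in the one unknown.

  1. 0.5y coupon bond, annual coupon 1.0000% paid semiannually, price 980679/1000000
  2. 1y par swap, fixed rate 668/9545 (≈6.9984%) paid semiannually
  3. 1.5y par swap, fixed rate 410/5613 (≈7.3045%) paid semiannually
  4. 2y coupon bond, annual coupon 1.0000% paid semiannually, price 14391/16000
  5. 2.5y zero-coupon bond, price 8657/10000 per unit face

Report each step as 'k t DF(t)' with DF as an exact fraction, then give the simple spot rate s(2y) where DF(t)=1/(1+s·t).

step 1 [0.5y] bond c/2=1/200: DF=(980679/1000000 − 1/200·(0))/(1+1/200) = 4879/5000 ≈ 0.975800
step 2 [1y] swap r/2=334/9545: DF=(1 − 334/9545·(0.975800))/(1+334/9545) = 2333/2500 ≈ 0.933200
step 3 [1.5y] swap r/2=205/5613: DF=(1 − 205/5613·(0.975800+0.933200))/(1+205/5613) = 359/400 ≈ 0.897500
step 4 [2y] bond c/2=1/200: DF=(14391/16000 − 1/200·(0.975800+0.933200+0.897500))/(1+1/200) = 881/1000 ≈ 0.881000
step 5 [2.5y] zero: DF = P = 8657/10000 ≈ 0.865700

1 1/2 4879/5000
2 1 2333/2500
3 3/2 359/400
4 2 881/1000
5 5/2 8657/10000
s(2y) = (1/(881/1000) − 1)/(2) = 119/1762 ≈ 6.7537%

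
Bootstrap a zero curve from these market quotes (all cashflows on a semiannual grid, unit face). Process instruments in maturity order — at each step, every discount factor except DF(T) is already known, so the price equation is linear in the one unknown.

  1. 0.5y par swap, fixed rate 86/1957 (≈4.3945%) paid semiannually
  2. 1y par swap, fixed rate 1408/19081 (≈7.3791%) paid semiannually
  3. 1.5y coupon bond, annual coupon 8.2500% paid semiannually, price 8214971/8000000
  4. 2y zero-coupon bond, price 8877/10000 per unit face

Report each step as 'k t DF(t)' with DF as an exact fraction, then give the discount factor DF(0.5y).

1 1/2 1957/2000
2 1 581/625
3 3/2 4553/5000
4 2 8877/10000
DF(0.5y) = 1957/2000 ≈ 0.978500

step 1 [0.5y] swap r/2=43/1957: DF=(1 − 43/1957·(0))/(1+43/1957) = 1957/2000 ≈ 0.978500
step 2 [1y] swap r/2=704/19081: DF=(1 − 704/19081·(0.978500))/(1+704/19081) = 581/625 ≈ 0.929600
step 3 [1.5y] bond c/2=33/800: DF=(8214971/8000000 − 33/800·(0.978500+0.929600))/(1+33/800) = 4553/5000 ≈ 0.910600
step 4 [2y] zero: DF = P = 8877/10000 ≈ 0.887700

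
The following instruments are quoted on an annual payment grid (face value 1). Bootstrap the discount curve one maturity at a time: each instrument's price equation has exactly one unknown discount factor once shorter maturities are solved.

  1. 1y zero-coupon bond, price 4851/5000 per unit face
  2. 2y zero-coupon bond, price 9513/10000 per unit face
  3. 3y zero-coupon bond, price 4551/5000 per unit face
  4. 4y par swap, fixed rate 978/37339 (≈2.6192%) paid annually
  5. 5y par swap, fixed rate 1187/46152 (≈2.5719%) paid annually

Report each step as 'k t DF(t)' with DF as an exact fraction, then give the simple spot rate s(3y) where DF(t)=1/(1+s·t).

step 1 [1y] zero: DF = P = 4851/5000 ≈ 0.970200
step 2 [2y] zero: DF = P = 9513/10000 ≈ 0.951300
step 3 [3y] zero: DF = P = 4551/5000 ≈ 0.910200
step 4 [4y] swap r/1=978/37339: DF=(1 − 978/37339·(0.970200+0.951300+0.910200))/(1+978/37339) = 4511/5000 ≈ 0.902200
step 5 [5y] swap r/1=1187/46152: DF=(1 − 1187/46152·(0.970200+0.951300+0.910200+0.902200))/(1+1187/46152) = 8813/10000 ≈ 0.881300

1 1 4851/5000
2 2 9513/10000
3 3 4551/5000
4 4 4511/5000
5 5 8813/10000
s(3y) = (1/(4551/5000) − 1)/(3) = 449/13653 ≈ 3.2887%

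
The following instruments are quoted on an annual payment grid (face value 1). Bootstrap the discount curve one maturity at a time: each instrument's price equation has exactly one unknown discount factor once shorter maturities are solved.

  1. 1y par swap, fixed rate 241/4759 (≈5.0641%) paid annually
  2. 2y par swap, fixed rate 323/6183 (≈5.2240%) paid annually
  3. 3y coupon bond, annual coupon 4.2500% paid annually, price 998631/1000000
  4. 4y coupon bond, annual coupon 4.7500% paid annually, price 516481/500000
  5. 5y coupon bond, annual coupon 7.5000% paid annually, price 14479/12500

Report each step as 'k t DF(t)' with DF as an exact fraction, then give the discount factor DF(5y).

1 1 4759/5000
2 2 9031/10000
3 3 8823/10000
4 4 431/500
5 5 1033/1250
DF(5y) = 1033/1250 ≈ 0.826400

step 1 [1y] swap r/1=241/4759: DF=(1 − 241/4759·(0))/(1+241/4759) = 4759/5000 ≈ 0.951800
step 2 [2y] swap r/1=323/6183: DF=(1 − 323/6183·(0.951800))/(1+323/6183) = 9031/10000 ≈ 0.903100
step 3 [3y] bond c/1=17/400: DF=(998631/1000000 − 17/400·(0.951800+0.903100))/(1+17/400) = 8823/10000 ≈ 0.882300
step 4 [4y] bond c/1=19/400: DF=(516481/500000 − 19/400·(0.951800+0.903100+0.882300))/(1+19/400) = 431/500 ≈ 0.862000
step 5 [5y] bond c/1=3/40: DF=(14479/12500 − 3/40·(0.951800+0.903100+0.882300+0.862000))/(1+3/40) = 1033/1250 ≈ 0.826400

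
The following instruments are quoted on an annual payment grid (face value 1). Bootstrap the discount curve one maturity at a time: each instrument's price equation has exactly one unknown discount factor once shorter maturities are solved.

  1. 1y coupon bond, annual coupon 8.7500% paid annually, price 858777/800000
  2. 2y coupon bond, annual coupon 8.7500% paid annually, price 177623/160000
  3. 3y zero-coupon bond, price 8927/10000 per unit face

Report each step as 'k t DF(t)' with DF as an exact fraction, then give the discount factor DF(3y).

1 1 9871/10000
2 2 4707/5000
3 3 8927/10000
DF(3y) = 8927/10000 ≈ 0.892700

step 1 [1y] bond c/1=7/80: DF=(858777/800000 − 7/80·(0))/(1+7/80) = 9871/10000 ≈ 0.987100
step 2 [2y] bond c/1=7/80: DF=(177623/160000 − 7/80·(0.987100))/(1+7/80) = 4707/5000 ≈ 0.941400
step 3 [3y] zero: DF = P = 8927/10000 ≈ 0.892700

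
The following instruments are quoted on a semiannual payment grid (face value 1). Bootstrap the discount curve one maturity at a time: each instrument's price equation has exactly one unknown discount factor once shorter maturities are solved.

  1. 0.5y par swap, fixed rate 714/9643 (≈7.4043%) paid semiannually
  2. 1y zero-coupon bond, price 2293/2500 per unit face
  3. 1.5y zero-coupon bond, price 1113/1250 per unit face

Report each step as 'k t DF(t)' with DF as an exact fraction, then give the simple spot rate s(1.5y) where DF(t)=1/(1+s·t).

step 1 [0.5y] swap r/2=357/9643: DF=(1 − 357/9643·(0))/(1+357/9643) = 9643/10000 ≈ 0.964300
step 2 [1y] zero: DF = P = 2293/2500 ≈ 0.917200
step 3 [1.5y] zero: DF = P = 1113/1250 ≈ 0.890400

1 1/2 9643/10000
2 1 2293/2500
3 3/2 1113/1250
s(1.5y) = (1/(1113/1250) − 1)/(3/2) = 274/3339 ≈ 8.2060%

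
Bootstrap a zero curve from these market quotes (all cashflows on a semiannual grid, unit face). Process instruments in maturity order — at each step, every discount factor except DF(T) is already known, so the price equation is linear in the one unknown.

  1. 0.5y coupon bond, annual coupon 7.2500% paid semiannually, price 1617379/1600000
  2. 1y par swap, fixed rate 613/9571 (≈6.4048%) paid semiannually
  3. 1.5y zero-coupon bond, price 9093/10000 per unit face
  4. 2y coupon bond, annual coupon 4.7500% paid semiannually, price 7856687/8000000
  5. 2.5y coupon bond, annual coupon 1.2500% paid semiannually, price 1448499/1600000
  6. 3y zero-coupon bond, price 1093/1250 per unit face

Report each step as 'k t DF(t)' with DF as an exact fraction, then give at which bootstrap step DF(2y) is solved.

step 1 [0.5y] bond c/2=29/800: DF=(1617379/1600000 − 29/800·(0))/(1+29/800) = 1951/2000 ≈ 0.975500
step 2 [1y] swap r/2=613/19142: DF=(1 − 613/19142·(0.975500))/(1+613/19142) = 9387/10000 ≈ 0.938700
step 3 [1.5y] zero: DF = P = 9093/10000 ≈ 0.909300
step 4 [2y] bond c/2=19/800: DF=(7856687/8000000 − 19/800·(0.975500+0.938700+0.909300))/(1+19/800) = 4469/5000 ≈ 0.893800
step 5 [2.5y] bond c/2=1/160: DF=(1448499/1600000 − 1/160·(0.975500+0.938700+0.909300+0.893800))/(1+1/160) = 4383/5000 ≈ 0.876600
step 6 [3y] zero: DF = P = 1093/1250 ≈ 0.874400

1 1/2 1951/2000
2 1 9387/10000
3 3/2 9093/10000
4 2 4469/5000
5 5/2 4383/5000
6 3 1093/1250
DF(2y) is solved at step 4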